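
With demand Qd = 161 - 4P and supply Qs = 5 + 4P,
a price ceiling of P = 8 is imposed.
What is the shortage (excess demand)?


At P = 8:
Qd = 161 - 4*8 = 129
Qs = 5 + 4*8 = 37
Shortage = Qd - Qs = 129 - 37 = 92

92


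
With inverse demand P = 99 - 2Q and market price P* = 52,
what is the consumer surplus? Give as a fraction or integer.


Maximum willingness to pay (at Q=0): P_max = 99
Quantity demanded at P* = 52:
Q* = (99 - 52)/2 = 47/2
CS = (1/2) * Q* * (P_max - P*)
CS = (1/2) * 47/2 * (99 - 52)
CS = (1/2) * 47/2 * 47 = 2209/4

2209/4


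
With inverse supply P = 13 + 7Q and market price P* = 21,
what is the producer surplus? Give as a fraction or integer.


Minimum supply price (at Q=0): P_min = 13
Quantity supplied at P* = 21:
Q* = (21 - 13)/7 = 8/7
PS = (1/2) * Q* * (P* - P_min)
PS = (1/2) * 8/7 * (21 - 13)
PS = (1/2) * 8/7 * 8 = 32/7

32/7


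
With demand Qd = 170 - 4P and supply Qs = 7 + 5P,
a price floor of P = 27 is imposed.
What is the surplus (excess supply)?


At P = 27:
Qd = 170 - 4*27 = 62
Qs = 7 + 5*27 = 142
Surplus = Qs - Qd = 142 - 62 = 80

80


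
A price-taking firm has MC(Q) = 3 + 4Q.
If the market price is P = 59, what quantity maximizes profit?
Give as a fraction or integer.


In perfect competition, profit is maximized where P = MC.
59 = 3 + 4Q
56 = 4Q
Q* = 56/4 = 14

14


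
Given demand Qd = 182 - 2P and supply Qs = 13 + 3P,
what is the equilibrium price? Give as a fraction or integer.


At equilibrium, Qd = Qs.
182 - 2P = 13 + 3P
182 - 13 = 2P + 3P
169 = 5P
P* = 169/5 = 169/5

169/5


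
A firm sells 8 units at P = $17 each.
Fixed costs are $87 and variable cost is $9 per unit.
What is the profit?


Total Revenue = P * Q = 17 * 8 = $136
Total Cost = FC + VC*Q = 87 + 9*8 = $159
Profit = TR - TC = 136 - 159 = $-23

$-23


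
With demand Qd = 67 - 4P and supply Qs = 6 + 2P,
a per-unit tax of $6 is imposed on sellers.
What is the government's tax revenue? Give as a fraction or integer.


With tax on sellers, new supply: Qs' = 6 + 2(P - 6)
= 2P - 6
New equilibrium quantity:
Q_new = 55/3
Tax revenue = tax * Q_new = 6 * 55/3 = 110

110


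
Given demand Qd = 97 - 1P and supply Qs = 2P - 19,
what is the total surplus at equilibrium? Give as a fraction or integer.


Find equilibrium: 97 - 1P = 2P - 19
97 + 19 = 3P
P* = 116/3 = 116/3
Q* = 2*116/3 - 19 = 175/3
Inverse demand: P = 97 - Q/1, so P_max = 97
Inverse supply: P = 19/2 + Q/2, so P_min = 19/2
CS = (1/2) * 175/3 * (97 - 116/3) = 30625/18
PS = (1/2) * 175/3 * (116/3 - 19/2) = 30625/36
TS = CS + PS = 30625/18 + 30625/36 = 30625/12

30625/12


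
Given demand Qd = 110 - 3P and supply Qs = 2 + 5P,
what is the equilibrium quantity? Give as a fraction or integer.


First find equilibrium price:
110 - 3P = 2 + 5P
P* = 108/8 = 27/2
Then substitute into demand:
Q* = 110 - 3 * 27/2 = 139/2

139/2


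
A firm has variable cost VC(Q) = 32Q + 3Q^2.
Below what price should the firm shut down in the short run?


AVC(Q) = VC(Q)/Q = 32 + 3Q
AVC is increasing in Q, so minimum AVC is at Q -> 0+.
Min AVC = 32
The firm should shut down if P < 32.

32


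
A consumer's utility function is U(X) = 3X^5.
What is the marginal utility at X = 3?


MU = dU/dX = 3*5*X^(5-1)
MU = 15*X^4
At X = 3:
MU = 15 * 3^4
MU = 15 * 81 = 1215

1215


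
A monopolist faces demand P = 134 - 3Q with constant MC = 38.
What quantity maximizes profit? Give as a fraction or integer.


TR = P*Q = (134 - 3Q)Q = 134Q - 3Q^2
MR = dTR/dQ = 134 - 6Q
Set MR = MC:
134 - 6Q = 38
96 = 6Q
Q* = 96/6 = 16

16


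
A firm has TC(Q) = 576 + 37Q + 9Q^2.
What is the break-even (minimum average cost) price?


AC(Q) = 576/Q + 37 + 9Q
To minimize: dAC/dQ = -576/Q^2 + 9 = 0
Q^2 = 576/9 = 64
Q* = 8
Min AC = 576/8 + 37 + 9*8
Min AC = 72 + 37 + 72 = 181

181


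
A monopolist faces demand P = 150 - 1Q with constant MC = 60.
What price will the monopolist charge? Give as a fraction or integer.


MR = 150 - 2Q
Set MR = MC: 150 - 2Q = 60
Q* = 45
Substitute into demand:
P* = 150 - 1*45 = 105

105


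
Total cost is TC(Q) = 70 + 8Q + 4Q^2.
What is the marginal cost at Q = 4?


MC = dTC/dQ = 8 + 2*4*Q
At Q = 4:
MC = 8 + 8*4
MC = 8 + 32 = 40

40


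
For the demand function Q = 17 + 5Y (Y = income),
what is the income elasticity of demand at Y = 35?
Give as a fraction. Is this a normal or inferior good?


dQ/dY = 5
At Y = 35: Q = 17 + 5*35 = 192
Ey = (dQ/dY)(Y/Q) = 5 * 35 / 192 = 175/192
Since Ey > 0, this is a normal good.

175/192 (normal good)


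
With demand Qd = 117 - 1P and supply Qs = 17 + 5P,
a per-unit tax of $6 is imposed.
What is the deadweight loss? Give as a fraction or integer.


Pre-tax equilibrium quantity: Q* = 301/3
Post-tax equilibrium quantity: Q_tax = 286/3
Reduction in quantity: Q* - Q_tax = 5
DWL = (1/2) * tax * (Q* - Q_tax)
DWL = (1/2) * 6 * 5 = 15

15


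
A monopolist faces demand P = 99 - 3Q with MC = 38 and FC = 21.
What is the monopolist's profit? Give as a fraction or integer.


MR = MC: 99 - 6Q = 38
Q* = 61/6
P* = 99 - 3*61/6 = 137/2
Profit = (P* - MC)*Q* - FC
= (137/2 - 38)*61/6 - 21
= 61/2*61/6 - 21
= 3721/12 - 21 = 3469/12

3469/12


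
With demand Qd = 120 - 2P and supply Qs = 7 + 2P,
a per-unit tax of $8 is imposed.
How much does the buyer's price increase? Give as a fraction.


With a per-unit tax, the buyer's price increase depends on relative slopes.
Supply slope: d = 2, Demand slope: b = 2
Buyer's price increase = d * tax / (b + d)
= 2 * 8 / (2 + 2)
= 16 / 4 = 4

4


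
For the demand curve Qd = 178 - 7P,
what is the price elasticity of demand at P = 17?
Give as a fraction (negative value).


dQ/dP = -7
At P = 17: Q = 178 - 7*17 = 59
E = (dQ/dP)(P/Q) = (-7)(17/59) = -119/59

-119/59


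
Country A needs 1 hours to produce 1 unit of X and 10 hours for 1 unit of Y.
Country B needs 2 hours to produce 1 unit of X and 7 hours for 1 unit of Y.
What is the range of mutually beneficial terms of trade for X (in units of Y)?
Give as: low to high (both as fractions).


Opportunity cost of X for Country A = hours_X / hours_Y = 1/10 = 1/10 units of Y
Opportunity cost of X for Country B = hours_X / hours_Y = 2/7 = 2/7 units of Y
Terms of trade must be between the two opportunity costs.
Range: 1/10 to 2/7

1/10 to 2/7


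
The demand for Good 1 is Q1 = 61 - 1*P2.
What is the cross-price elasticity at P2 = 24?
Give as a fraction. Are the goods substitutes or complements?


dQ1/dP2 = -1
At P2 = 24: Q1 = 61 - 1*24 = 37
Exy = (dQ1/dP2)(P2/Q1) = -1 * 24 / 37 = -24/37
Since Exy < 0, the goods are complements.

-24/37 (complements)


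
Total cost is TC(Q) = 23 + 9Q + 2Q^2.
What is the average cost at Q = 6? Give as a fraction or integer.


TC(6) = 23 + 9*6 + 2*6^2
TC(6) = 23 + 54 + 72 = 149
AC = TC/Q = 149/6 = 149/6

149/6


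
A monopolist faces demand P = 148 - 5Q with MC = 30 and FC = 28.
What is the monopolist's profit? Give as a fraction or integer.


MR = MC: 148 - 10Q = 30
Q* = 59/5
P* = 148 - 5*59/5 = 89
Profit = (P* - MC)*Q* - FC
= (89 - 30)*59/5 - 28
= 59*59/5 - 28
= 3481/5 - 28 = 3341/5

3341/5


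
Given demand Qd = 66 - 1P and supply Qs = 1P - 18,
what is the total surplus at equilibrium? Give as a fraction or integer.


Find equilibrium: 66 - 1P = 1P - 18
66 + 18 = 2P
P* = 84/2 = 42
Q* = 1*42 - 18 = 24
Inverse demand: P = 66 - Q/1, so P_max = 66
Inverse supply: P = 18 + Q/1, so P_min = 18
CS = (1/2) * 24 * (66 - 42) = 288
PS = (1/2) * 24 * (42 - 18) = 288
TS = CS + PS = 288 + 288 = 576

576


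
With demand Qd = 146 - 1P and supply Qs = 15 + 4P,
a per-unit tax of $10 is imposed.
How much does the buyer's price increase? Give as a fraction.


With a per-unit tax, the buyer's price increase depends on relative slopes.
Supply slope: d = 4, Demand slope: b = 1
Buyer's price increase = d * tax / (b + d)
= 4 * 10 / (1 + 4)
= 40 / 5 = 8

8


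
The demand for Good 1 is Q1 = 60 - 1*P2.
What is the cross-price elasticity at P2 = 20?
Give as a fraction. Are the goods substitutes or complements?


dQ1/dP2 = -1
At P2 = 20: Q1 = 60 - 1*20 = 40
Exy = (dQ1/dP2)(P2/Q1) = -1 * 20 / 40 = -1/2
Since Exy < 0, the goods are complements.

-1/2 (complements)


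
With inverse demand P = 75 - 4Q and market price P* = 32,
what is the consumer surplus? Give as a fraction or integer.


Maximum willingness to pay (at Q=0): P_max = 75
Quantity demanded at P* = 32:
Q* = (75 - 32)/4 = 43/4
CS = (1/2) * Q* * (P_max - P*)
CS = (1/2) * 43/4 * (75 - 32)
CS = (1/2) * 43/4 * 43 = 1849/8

1849/8


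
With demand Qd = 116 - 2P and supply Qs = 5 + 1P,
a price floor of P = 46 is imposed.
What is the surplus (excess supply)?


At P = 46:
Qd = 116 - 2*46 = 24
Qs = 5 + 1*46 = 51
Surplus = Qs - Qd = 51 - 24 = 27

27


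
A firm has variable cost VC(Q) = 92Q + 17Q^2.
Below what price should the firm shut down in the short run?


AVC(Q) = VC(Q)/Q = 92 + 17Q
AVC is increasing in Q, so minimum AVC is at Q -> 0+.
Min AVC = 92
The firm should shut down if P < 92.

92


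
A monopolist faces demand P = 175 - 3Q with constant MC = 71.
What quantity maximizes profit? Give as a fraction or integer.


TR = P*Q = (175 - 3Q)Q = 175Q - 3Q^2
MR = dTR/dQ = 175 - 6Q
Set MR = MC:
175 - 6Q = 71
104 = 6Q
Q* = 104/6 = 52/3

52/3


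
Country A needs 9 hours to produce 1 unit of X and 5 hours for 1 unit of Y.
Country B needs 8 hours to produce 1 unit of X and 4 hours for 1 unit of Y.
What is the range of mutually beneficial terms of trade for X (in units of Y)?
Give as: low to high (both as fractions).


Opportunity cost of X for Country A = hours_X / hours_Y = 9/5 = 9/5 units of Y
Opportunity cost of X for Country B = hours_X / hours_Y = 8/4 = 2 units of Y
Terms of trade must be between the two opportunity costs.
Range: 9/5 to 2

9/5 to 2


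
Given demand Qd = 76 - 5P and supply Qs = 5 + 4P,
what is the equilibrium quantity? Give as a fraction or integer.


First find equilibrium price:
76 - 5P = 5 + 4P
P* = 71/9 = 71/9
Then substitute into demand:
Q* = 76 - 5 * 71/9 = 329/9

329/9


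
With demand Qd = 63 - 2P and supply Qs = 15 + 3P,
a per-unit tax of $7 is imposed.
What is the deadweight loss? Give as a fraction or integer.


Pre-tax equilibrium quantity: Q* = 219/5
Post-tax equilibrium quantity: Q_tax = 177/5
Reduction in quantity: Q* - Q_tax = 42/5
DWL = (1/2) * tax * (Q* - Q_tax)
DWL = (1/2) * 7 * 42/5 = 147/5

147/5


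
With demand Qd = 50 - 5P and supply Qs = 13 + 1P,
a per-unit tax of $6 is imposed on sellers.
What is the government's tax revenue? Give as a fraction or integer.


With tax on sellers, new supply: Qs' = 13 + 1(P - 6)
= 7 + 1P
New equilibrium quantity:
Q_new = 85/6
Tax revenue = tax * Q_new = 6 * 85/6 = 85

85


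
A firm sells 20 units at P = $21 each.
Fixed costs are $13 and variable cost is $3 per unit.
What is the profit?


Total Revenue = P * Q = 21 * 20 = $420
Total Cost = FC + VC*Q = 13 + 3*20 = $73
Profit = TR - TC = 420 - 73 = $347

$347


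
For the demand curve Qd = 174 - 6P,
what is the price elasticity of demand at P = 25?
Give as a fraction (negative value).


dQ/dP = -6
At P = 25: Q = 174 - 6*25 = 24
E = (dQ/dP)(P/Q) = (-6)(25/24) = -25/4

-25/4


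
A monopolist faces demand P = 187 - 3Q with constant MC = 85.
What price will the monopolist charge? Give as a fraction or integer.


MR = 187 - 6Q
Set MR = MC: 187 - 6Q = 85
Q* = 17
Substitute into demand:
P* = 187 - 3*17 = 136

136


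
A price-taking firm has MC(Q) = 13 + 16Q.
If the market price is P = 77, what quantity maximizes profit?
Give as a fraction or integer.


In perfect competition, profit is maximized where P = MC.
77 = 13 + 16Q
64 = 16Q
Q* = 64/16 = 4

4


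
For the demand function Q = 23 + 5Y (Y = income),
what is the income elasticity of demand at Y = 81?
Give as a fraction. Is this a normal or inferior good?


dQ/dY = 5
At Y = 81: Q = 23 + 5*81 = 428
Ey = (dQ/dY)(Y/Q) = 5 * 81 / 428 = 405/428
Since Ey > 0, this is a normal good.

405/428 (normal good)


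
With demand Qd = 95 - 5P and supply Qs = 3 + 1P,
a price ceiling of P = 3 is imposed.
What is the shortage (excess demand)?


At P = 3:
Qd = 95 - 5*3 = 80
Qs = 3 + 1*3 = 6
Shortage = Qd - Qs = 80 - 6 = 74

74


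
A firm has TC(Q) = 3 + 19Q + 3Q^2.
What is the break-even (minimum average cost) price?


AC(Q) = 3/Q + 19 + 3Q
To minimize: dAC/dQ = -3/Q^2 + 3 = 0
Q^2 = 3/3 = 1
Q* = 1
Min AC = 3/1 + 19 + 3*1
Min AC = 3 + 19 + 3 = 25

25


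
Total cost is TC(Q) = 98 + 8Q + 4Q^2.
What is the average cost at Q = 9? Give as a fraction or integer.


TC(9) = 98 + 8*9 + 4*9^2
TC(9) = 98 + 72 + 324 = 494
AC = TC/Q = 494/9 = 494/9

494/9


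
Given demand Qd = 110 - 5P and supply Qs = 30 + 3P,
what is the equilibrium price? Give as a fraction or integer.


At equilibrium, Qd = Qs.
110 - 5P = 30 + 3P
110 - 30 = 5P + 3P
80 = 8P
P* = 80/8 = 10

10


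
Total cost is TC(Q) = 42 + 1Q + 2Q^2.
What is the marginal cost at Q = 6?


MC = dTC/dQ = 1 + 2*2*Q
At Q = 6:
MC = 1 + 4*6
MC = 1 + 24 = 25

25


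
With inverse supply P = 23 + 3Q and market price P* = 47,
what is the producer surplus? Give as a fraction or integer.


Minimum supply price (at Q=0): P_min = 23
Quantity supplied at P* = 47:
Q* = (47 - 23)/3 = 8
PS = (1/2) * Q* * (P* - P_min)
PS = (1/2) * 8 * (47 - 23)
PS = (1/2) * 8 * 24 = 96

96


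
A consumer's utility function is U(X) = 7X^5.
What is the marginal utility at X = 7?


MU = dU/dX = 7*5*X^(5-1)
MU = 35*X^4
At X = 7:
MU = 35 * 7^4
MU = 35 * 2401 = 84035

84035


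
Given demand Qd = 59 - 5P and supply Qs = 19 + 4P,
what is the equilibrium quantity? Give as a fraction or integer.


First find equilibrium price:
59 - 5P = 19 + 4P
P* = 40/9 = 40/9
Then substitute into demand:
Q* = 59 - 5 * 40/9 = 331/9

331/9


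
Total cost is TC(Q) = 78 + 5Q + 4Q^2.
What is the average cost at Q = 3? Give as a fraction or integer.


TC(3) = 78 + 5*3 + 4*3^2
TC(3) = 78 + 15 + 36 = 129
AC = TC/Q = 129/3 = 43

43


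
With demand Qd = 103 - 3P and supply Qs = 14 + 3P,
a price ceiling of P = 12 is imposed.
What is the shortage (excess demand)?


At P = 12:
Qd = 103 - 3*12 = 67
Qs = 14 + 3*12 = 50
Shortage = Qd - Qs = 67 - 50 = 17

17


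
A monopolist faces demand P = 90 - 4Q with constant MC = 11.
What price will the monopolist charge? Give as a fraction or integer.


MR = 90 - 8Q
Set MR = MC: 90 - 8Q = 11
Q* = 79/8
Substitute into demand:
P* = 90 - 4*79/8 = 101/2

101/2


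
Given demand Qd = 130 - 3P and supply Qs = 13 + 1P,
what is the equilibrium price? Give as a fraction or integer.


At equilibrium, Qd = Qs.
130 - 3P = 13 + 1P
130 - 13 = 3P + 1P
117 = 4P
P* = 117/4 = 117/4

117/4


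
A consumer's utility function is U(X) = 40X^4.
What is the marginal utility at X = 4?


MU = dU/dX = 40*4*X^(4-1)
MU = 160*X^3
At X = 4:
MU = 160 * 4^3
MU = 160 * 64 = 10240

10240


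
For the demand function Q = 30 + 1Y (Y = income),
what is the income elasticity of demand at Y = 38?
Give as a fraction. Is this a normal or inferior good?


dQ/dY = 1
At Y = 38: Q = 30 + 1*38 = 68
Ey = (dQ/dY)(Y/Q) = 1 * 38 / 68 = 19/34
Since Ey > 0, this is a normal good.

19/34 (normal good)


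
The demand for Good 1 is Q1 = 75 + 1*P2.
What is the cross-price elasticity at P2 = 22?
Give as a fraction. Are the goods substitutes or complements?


dQ1/dP2 = 1
At P2 = 22: Q1 = 75 + 1*22 = 97
Exy = (dQ1/dP2)(P2/Q1) = 1 * 22 / 97 = 22/97
Since Exy > 0, the goods are substitutes.

22/97 (substitutes)


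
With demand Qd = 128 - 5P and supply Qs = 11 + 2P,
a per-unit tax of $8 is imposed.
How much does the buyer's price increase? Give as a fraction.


With a per-unit tax, the buyer's price increase depends on relative slopes.
Supply slope: d = 2, Demand slope: b = 5
Buyer's price increase = d * tax / (b + d)
= 2 * 8 / (5 + 2)
= 16 / 7 = 16/7

16/7


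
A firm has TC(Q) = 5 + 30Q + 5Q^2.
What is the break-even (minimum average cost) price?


AC(Q) = 5/Q + 30 + 5Q
To minimize: dAC/dQ = -5/Q^2 + 5 = 0
Q^2 = 5/5 = 1
Q* = 1
Min AC = 5/1 + 30 + 5*1
Min AC = 5 + 30 + 5 = 40

40


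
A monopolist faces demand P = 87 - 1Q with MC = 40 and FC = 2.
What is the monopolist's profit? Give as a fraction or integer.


MR = MC: 87 - 2Q = 40
Q* = 47/2
P* = 87 - 1*47/2 = 127/2
Profit = (P* - MC)*Q* - FC
= (127/2 - 40)*47/2 - 2
= 47/2*47/2 - 2
= 2209/4 - 2 = 2201/4

2201/4


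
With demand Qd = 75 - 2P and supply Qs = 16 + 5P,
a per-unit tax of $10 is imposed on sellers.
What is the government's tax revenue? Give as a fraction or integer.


With tax on sellers, new supply: Qs' = 16 + 5(P - 10)
= 5P - 34
New equilibrium quantity:
Q_new = 307/7
Tax revenue = tax * Q_new = 10 * 307/7 = 3070/7

3070/7


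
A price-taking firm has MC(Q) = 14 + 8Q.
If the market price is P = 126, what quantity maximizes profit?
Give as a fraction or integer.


In perfect competition, profit is maximized where P = MC.
126 = 14 + 8Q
112 = 8Q
Q* = 112/8 = 14

14


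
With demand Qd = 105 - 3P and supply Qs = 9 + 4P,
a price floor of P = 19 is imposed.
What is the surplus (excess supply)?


At P = 19:
Qd = 105 - 3*19 = 48
Qs = 9 + 4*19 = 85
Surplus = Qs - Qd = 85 - 48 = 37

37


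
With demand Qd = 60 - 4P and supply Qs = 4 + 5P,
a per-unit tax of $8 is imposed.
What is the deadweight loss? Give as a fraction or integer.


Pre-tax equilibrium quantity: Q* = 316/9
Post-tax equilibrium quantity: Q_tax = 52/3
Reduction in quantity: Q* - Q_tax = 160/9
DWL = (1/2) * tax * (Q* - Q_tax)
DWL = (1/2) * 8 * 160/9 = 640/9

640/9


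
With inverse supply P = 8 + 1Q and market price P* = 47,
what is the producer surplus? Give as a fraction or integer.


Minimum supply price (at Q=0): P_min = 8
Quantity supplied at P* = 47:
Q* = (47 - 8)/1 = 39
PS = (1/2) * Q* * (P* - P_min)
PS = (1/2) * 39 * (47 - 8)
PS = (1/2) * 39 * 39 = 1521/2

1521/2


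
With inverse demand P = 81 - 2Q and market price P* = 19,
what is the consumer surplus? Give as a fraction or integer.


Maximum willingness to pay (at Q=0): P_max = 81
Quantity demanded at P* = 19:
Q* = (81 - 19)/2 = 31
CS = (1/2) * Q* * (P_max - P*)
CS = (1/2) * 31 * (81 - 19)
CS = (1/2) * 31 * 62 = 961

961


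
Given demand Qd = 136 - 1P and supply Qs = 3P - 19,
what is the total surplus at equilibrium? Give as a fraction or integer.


Find equilibrium: 136 - 1P = 3P - 19
136 + 19 = 4P
P* = 155/4 = 155/4
Q* = 3*155/4 - 19 = 389/4
Inverse demand: P = 136 - Q/1, so P_max = 136
Inverse supply: P = 19/3 + Q/3, so P_min = 19/3
CS = (1/2) * 389/4 * (136 - 155/4) = 151321/32
PS = (1/2) * 389/4 * (155/4 - 19/3) = 151321/96
TS = CS + PS = 151321/32 + 151321/96 = 151321/24

151321/24


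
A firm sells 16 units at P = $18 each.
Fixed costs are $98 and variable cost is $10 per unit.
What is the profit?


Total Revenue = P * Q = 18 * 16 = $288
Total Cost = FC + VC*Q = 98 + 10*16 = $258
Profit = TR - TC = 288 - 258 = $30

$30


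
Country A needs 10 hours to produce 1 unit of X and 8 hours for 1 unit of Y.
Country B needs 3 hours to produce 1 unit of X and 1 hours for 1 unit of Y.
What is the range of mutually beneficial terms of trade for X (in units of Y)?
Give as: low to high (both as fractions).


Opportunity cost of X for Country A = hours_X / hours_Y = 10/8 = 5/4 units of Y
Opportunity cost of X for Country B = hours_X / hours_Y = 3/1 = 3 units of Y
Terms of trade must be between the two opportunity costs.
Range: 5/4 to 3

5/4 to 3


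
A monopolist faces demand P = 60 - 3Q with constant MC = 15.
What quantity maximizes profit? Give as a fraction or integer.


TR = P*Q = (60 - 3Q)Q = 60Q - 3Q^2
MR = dTR/dQ = 60 - 6Q
Set MR = MC:
60 - 6Q = 15
45 = 6Q
Q* = 45/6 = 15/2

15/2


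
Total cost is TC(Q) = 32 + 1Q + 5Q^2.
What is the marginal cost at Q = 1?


MC = dTC/dQ = 1 + 2*5*Q
At Q = 1:
MC = 1 + 10*1
MC = 1 + 10 = 11

11


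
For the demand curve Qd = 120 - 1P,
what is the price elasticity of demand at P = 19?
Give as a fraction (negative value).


dQ/dP = -1
At P = 19: Q = 120 - 1*19 = 101
E = (dQ/dP)(P/Q) = (-1)(19/101) = -19/101

-19/101


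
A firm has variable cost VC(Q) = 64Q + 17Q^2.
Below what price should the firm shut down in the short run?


AVC(Q) = VC(Q)/Q = 64 + 17Q
AVC is increasing in Q, so minimum AVC is at Q -> 0+.
Min AVC = 64
The firm should shut down if P < 64.

64


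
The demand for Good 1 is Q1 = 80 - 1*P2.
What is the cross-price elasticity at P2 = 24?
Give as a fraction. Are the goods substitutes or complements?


dQ1/dP2 = -1
At P2 = 24: Q1 = 80 - 1*24 = 56
Exy = (dQ1/dP2)(P2/Q1) = -1 * 24 / 56 = -3/7
Since Exy < 0, the goods are complements.

-3/7 (complements)


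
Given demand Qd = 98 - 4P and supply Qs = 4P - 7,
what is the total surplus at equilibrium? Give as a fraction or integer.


Find equilibrium: 98 - 4P = 4P - 7
98 + 7 = 8P
P* = 105/8 = 105/8
Q* = 4*105/8 - 7 = 91/2
Inverse demand: P = 49/2 - Q/4, so P_max = 49/2
Inverse supply: P = 7/4 + Q/4, so P_min = 7/4
CS = (1/2) * 91/2 * (49/2 - 105/8) = 8281/32
PS = (1/2) * 91/2 * (105/8 - 7/4) = 8281/32
TS = CS + PS = 8281/32 + 8281/32 = 8281/16

8281/16


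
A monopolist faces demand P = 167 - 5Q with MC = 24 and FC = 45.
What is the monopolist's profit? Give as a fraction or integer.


MR = MC: 167 - 10Q = 24
Q* = 143/10
P* = 167 - 5*143/10 = 191/2
Profit = (P* - MC)*Q* - FC
= (191/2 - 24)*143/10 - 45
= 143/2*143/10 - 45
= 20449/20 - 45 = 19549/20

19549/20


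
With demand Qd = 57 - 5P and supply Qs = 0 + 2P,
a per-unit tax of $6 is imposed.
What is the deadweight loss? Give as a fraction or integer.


Pre-tax equilibrium quantity: Q* = 114/7
Post-tax equilibrium quantity: Q_tax = 54/7
Reduction in quantity: Q* - Q_tax = 60/7
DWL = (1/2) * tax * (Q* - Q_tax)
DWL = (1/2) * 6 * 60/7 = 180/7

180/7


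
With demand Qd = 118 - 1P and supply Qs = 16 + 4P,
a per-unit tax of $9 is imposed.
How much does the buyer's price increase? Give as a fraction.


With a per-unit tax, the buyer's price increase depends on relative slopes.
Supply slope: d = 4, Demand slope: b = 1
Buyer's price increase = d * tax / (b + d)
= 4 * 9 / (1 + 4)
= 36 / 5 = 36/5

36/5


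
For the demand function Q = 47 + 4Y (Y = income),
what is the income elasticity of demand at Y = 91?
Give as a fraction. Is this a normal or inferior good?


dQ/dY = 4
At Y = 91: Q = 47 + 4*91 = 411
Ey = (dQ/dY)(Y/Q) = 4 * 91 / 411 = 364/411
Since Ey > 0, this is a normal good.

364/411 (normal good)


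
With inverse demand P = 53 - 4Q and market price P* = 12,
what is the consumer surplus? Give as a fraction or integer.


Maximum willingness to pay (at Q=0): P_max = 53
Quantity demanded at P* = 12:
Q* = (53 - 12)/4 = 41/4
CS = (1/2) * Q* * (P_max - P*)
CS = (1/2) * 41/4 * (53 - 12)
CS = (1/2) * 41/4 * 41 = 1681/8

1681/8


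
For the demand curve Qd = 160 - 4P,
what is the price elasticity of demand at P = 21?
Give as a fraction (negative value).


dQ/dP = -4
At P = 21: Q = 160 - 4*21 = 76
E = (dQ/dP)(P/Q) = (-4)(21/76) = -21/19

-21/19


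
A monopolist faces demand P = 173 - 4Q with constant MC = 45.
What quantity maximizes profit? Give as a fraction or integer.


TR = P*Q = (173 - 4Q)Q = 173Q - 4Q^2
MR = dTR/dQ = 173 - 8Q
Set MR = MC:
173 - 8Q = 45
128 = 8Q
Q* = 128/8 = 16

16


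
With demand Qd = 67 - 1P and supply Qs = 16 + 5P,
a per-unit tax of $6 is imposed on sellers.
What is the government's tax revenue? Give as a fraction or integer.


With tax on sellers, new supply: Qs' = 16 + 5(P - 6)
= 5P - 14
New equilibrium quantity:
Q_new = 107/2
Tax revenue = tax * Q_new = 6 * 107/2 = 321

321


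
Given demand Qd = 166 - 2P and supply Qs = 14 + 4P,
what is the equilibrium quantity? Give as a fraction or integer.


First find equilibrium price:
166 - 2P = 14 + 4P
P* = 152/6 = 76/3
Then substitute into demand:
Q* = 166 - 2 * 76/3 = 346/3

346/3


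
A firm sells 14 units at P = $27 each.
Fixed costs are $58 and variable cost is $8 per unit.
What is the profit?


Total Revenue = P * Q = 27 * 14 = $378
Total Cost = FC + VC*Q = 58 + 8*14 = $170
Profit = TR - TC = 378 - 170 = $208

$208


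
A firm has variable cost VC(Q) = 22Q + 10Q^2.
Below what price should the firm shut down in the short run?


AVC(Q) = VC(Q)/Q = 22 + 10Q
AVC is increasing in Q, so minimum AVC is at Q -> 0+.
Min AVC = 22
The firm should shut down if P < 22.

22


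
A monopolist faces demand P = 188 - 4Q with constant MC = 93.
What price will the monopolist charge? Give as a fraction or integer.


MR = 188 - 8Q
Set MR = MC: 188 - 8Q = 93
Q* = 95/8
Substitute into demand:
P* = 188 - 4*95/8 = 281/2

281/2


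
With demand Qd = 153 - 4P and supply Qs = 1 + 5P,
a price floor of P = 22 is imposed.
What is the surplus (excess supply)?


At P = 22:
Qd = 153 - 4*22 = 65
Qs = 1 + 5*22 = 111
Surplus = Qs - Qd = 111 - 65 = 46

46


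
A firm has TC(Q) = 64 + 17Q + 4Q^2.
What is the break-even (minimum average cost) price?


AC(Q) = 64/Q + 17 + 4Q
To minimize: dAC/dQ = -64/Q^2 + 4 = 0
Q^2 = 64/4 = 16
Q* = 4
Min AC = 64/4 + 17 + 4*4
Min AC = 16 + 17 + 16 = 49

49


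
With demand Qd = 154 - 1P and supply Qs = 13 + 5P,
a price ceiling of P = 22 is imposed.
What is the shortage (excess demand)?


At P = 22:
Qd = 154 - 1*22 = 132
Qs = 13 + 5*22 = 123
Shortage = Qd - Qs = 132 - 123 = 9

9


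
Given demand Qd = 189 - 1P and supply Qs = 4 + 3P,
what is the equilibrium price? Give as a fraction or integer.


At equilibrium, Qd = Qs.
189 - 1P = 4 + 3P
189 - 4 = 1P + 3P
185 = 4P
P* = 185/4 = 185/4

185/4


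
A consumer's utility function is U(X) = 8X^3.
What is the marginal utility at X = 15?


MU = dU/dX = 8*3*X^(3-1)
MU = 24*X^2
At X = 15:
MU = 24 * 15^2
MU = 24 * 225 = 5400

5400


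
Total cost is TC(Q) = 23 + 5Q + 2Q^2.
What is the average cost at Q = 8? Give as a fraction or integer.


TC(8) = 23 + 5*8 + 2*8^2
TC(8) = 23 + 40 + 128 = 191
AC = TC/Q = 191/8 = 191/8

191/8


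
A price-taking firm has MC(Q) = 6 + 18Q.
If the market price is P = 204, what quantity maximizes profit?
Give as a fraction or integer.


In perfect competition, profit is maximized where P = MC.
204 = 6 + 18Q
198 = 18Q
Q* = 198/18 = 11

11


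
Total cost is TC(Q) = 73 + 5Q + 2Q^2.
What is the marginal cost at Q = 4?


MC = dTC/dQ = 5 + 2*2*Q
At Q = 4:
MC = 5 + 4*4
MC = 5 + 16 = 21

21


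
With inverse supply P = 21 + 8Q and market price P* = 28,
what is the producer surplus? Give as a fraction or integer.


Minimum supply price (at Q=0): P_min = 21
Quantity supplied at P* = 28:
Q* = (28 - 21)/8 = 7/8
PS = (1/2) * Q* * (P* - P_min)
PS = (1/2) * 7/8 * (28 - 21)
PS = (1/2) * 7/8 * 7 = 49/16

49/16


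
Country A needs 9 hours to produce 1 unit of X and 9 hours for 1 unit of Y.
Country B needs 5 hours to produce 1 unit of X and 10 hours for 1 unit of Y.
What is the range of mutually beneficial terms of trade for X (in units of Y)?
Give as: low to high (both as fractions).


Opportunity cost of X for Country A = hours_X / hours_Y = 9/9 = 1 units of Y
Opportunity cost of X for Country B = hours_X / hours_Y = 5/10 = 1/2 units of Y
Terms of trade must be between the two opportunity costs.
Range: 1/2 to 1

1/2 to 1


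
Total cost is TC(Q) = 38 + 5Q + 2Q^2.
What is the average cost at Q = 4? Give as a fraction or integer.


TC(4) = 38 + 5*4 + 2*4^2
TC(4) = 38 + 20 + 32 = 90
AC = TC/Q = 90/4 = 45/2

45/2


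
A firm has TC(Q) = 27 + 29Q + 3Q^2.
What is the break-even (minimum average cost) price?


AC(Q) = 27/Q + 29 + 3Q
To minimize: dAC/dQ = -27/Q^2 + 3 = 0
Q^2 = 27/3 = 9
Q* = 3
Min AC = 27/3 + 29 + 3*3
Min AC = 9 + 29 + 9 = 47

47


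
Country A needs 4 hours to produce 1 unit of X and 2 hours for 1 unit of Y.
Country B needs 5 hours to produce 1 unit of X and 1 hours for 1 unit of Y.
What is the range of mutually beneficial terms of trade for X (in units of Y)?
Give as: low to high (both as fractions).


Opportunity cost of X for Country A = hours_X / hours_Y = 4/2 = 2 units of Y
Opportunity cost of X for Country B = hours_X / hours_Y = 5/1 = 5 units of Y
Terms of trade must be between the two opportunity costs.
Range: 2 to 5

2 to 5


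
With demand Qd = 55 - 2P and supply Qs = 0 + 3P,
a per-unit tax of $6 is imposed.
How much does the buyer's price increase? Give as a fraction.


With a per-unit tax, the buyer's price increase depends on relative slopes.
Supply slope: d = 3, Demand slope: b = 2
Buyer's price increase = d * tax / (b + d)
= 3 * 6 / (2 + 3)
= 18 / 5 = 18/5

18/5


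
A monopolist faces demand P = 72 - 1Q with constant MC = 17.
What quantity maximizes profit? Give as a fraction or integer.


TR = P*Q = (72 - 1Q)Q = 72Q - 1Q^2
MR = dTR/dQ = 72 - 2Q
Set MR = MC:
72 - 2Q = 17
55 = 2Q
Q* = 55/2 = 55/2

55/2


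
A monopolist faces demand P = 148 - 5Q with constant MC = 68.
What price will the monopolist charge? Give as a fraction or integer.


MR = 148 - 10Q
Set MR = MC: 148 - 10Q = 68
Q* = 8
Substitute into demand:
P* = 148 - 5*8 = 108

108


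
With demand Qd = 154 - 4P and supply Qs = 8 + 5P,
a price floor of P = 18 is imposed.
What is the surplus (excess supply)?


At P = 18:
Qd = 154 - 4*18 = 82
Qs = 8 + 5*18 = 98
Surplus = Qs - Qd = 98 - 82 = 16

16


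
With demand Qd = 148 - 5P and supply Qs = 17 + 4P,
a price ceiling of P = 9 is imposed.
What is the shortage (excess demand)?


At P = 9:
Qd = 148 - 5*9 = 103
Qs = 17 + 4*9 = 53
Shortage = Qd - Qs = 103 - 53 = 50

50


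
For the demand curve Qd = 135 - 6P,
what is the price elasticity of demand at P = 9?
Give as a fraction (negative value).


dQ/dP = -6
At P = 9: Q = 135 - 6*9 = 81
E = (dQ/dP)(P/Q) = (-6)(9/81) = -2/3

-2/3


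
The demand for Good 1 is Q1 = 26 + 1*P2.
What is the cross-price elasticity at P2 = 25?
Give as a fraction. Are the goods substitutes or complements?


dQ1/dP2 = 1
At P2 = 25: Q1 = 26 + 1*25 = 51
Exy = (dQ1/dP2)(P2/Q1) = 1 * 25 / 51 = 25/51
Since Exy > 0, the goods are substitutes.

25/51 (substitutes)


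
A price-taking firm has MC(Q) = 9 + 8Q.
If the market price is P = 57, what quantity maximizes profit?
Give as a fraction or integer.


In perfect competition, profit is maximized where P = MC.
57 = 9 + 8Q
48 = 8Q
Q* = 48/8 = 6

6


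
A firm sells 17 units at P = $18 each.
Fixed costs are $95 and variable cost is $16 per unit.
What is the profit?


Total Revenue = P * Q = 18 * 17 = $306
Total Cost = FC + VC*Q = 95 + 16*17 = $367
Profit = TR - TC = 306 - 367 = $-61

$-61


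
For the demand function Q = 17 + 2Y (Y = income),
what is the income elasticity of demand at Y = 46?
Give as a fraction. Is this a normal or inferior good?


dQ/dY = 2
At Y = 46: Q = 17 + 2*46 = 109
Ey = (dQ/dY)(Y/Q) = 2 * 46 / 109 = 92/109
Since Ey > 0, this is a normal good.

92/109 (normal good)


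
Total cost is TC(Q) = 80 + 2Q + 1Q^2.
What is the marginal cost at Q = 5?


MC = dTC/dQ = 2 + 2*1*Q
At Q = 5:
MC = 2 + 2*5
MC = 2 + 10 = 12

12


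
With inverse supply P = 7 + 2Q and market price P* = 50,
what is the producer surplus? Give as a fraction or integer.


Minimum supply price (at Q=0): P_min = 7
Quantity supplied at P* = 50:
Q* = (50 - 7)/2 = 43/2
PS = (1/2) * Q* * (P* - P_min)
PS = (1/2) * 43/2 * (50 - 7)
PS = (1/2) * 43/2 * 43 = 1849/4

1849/4


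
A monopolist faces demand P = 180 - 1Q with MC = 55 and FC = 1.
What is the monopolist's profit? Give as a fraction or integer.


MR = MC: 180 - 2Q = 55
Q* = 125/2
P* = 180 - 1*125/2 = 235/2
Profit = (P* - MC)*Q* - FC
= (235/2 - 55)*125/2 - 1
= 125/2*125/2 - 1
= 15625/4 - 1 = 15621/4

15621/4


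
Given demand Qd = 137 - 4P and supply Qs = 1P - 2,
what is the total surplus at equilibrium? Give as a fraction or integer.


Find equilibrium: 137 - 4P = 1P - 2
137 + 2 = 5P
P* = 139/5 = 139/5
Q* = 1*139/5 - 2 = 129/5
Inverse demand: P = 137/4 - Q/4, so P_max = 137/4
Inverse supply: P = 2 + Q/1, so P_min = 2
CS = (1/2) * 129/5 * (137/4 - 139/5) = 16641/200
PS = (1/2) * 129/5 * (139/5 - 2) = 16641/50
TS = CS + PS = 16641/200 + 16641/50 = 16641/40

16641/40


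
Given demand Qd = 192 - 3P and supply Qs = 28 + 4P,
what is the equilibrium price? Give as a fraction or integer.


At equilibrium, Qd = Qs.
192 - 3P = 28 + 4P
192 - 28 = 3P + 4P
164 = 7P
P* = 164/7 = 164/7

164/7


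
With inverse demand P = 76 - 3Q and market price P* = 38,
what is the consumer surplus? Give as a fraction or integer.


Maximum willingness to pay (at Q=0): P_max = 76
Quantity demanded at P* = 38:
Q* = (76 - 38)/3 = 38/3
CS = (1/2) * Q* * (P_max - P*)
CS = (1/2) * 38/3 * (76 - 38)
CS = (1/2) * 38/3 * 38 = 722/3

722/3


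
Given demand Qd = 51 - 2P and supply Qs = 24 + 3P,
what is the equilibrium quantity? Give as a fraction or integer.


First find equilibrium price:
51 - 2P = 24 + 3P
P* = 27/5 = 27/5
Then substitute into demand:
Q* = 51 - 2 * 27/5 = 201/5

201/5


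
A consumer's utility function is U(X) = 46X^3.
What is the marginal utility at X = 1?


MU = dU/dX = 46*3*X^(3-1)
MU = 138*X^2
At X = 1:
MU = 138 * 1^2
MU = 138 * 1 = 138

138


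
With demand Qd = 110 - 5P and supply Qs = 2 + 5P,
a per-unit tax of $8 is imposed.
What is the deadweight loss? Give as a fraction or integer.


Pre-tax equilibrium quantity: Q* = 56
Post-tax equilibrium quantity: Q_tax = 36
Reduction in quantity: Q* - Q_tax = 20
DWL = (1/2) * tax * (Q* - Q_tax)
DWL = (1/2) * 8 * 20 = 80

80


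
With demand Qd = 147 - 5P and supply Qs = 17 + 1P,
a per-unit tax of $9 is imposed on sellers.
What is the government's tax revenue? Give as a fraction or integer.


With tax on sellers, new supply: Qs' = 17 + 1(P - 9)
= 8 + 1P
New equilibrium quantity:
Q_new = 187/6
Tax revenue = tax * Q_new = 9 * 187/6 = 561/2

561/2


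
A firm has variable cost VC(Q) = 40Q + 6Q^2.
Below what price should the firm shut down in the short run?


AVC(Q) = VC(Q)/Q = 40 + 6Q
AVC is increasing in Q, so minimum AVC is at Q -> 0+.
Min AVC = 40
The firm should shut down if P < 40.

40


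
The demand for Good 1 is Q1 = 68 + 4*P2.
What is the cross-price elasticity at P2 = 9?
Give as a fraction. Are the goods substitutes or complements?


dQ1/dP2 = 4
At P2 = 9: Q1 = 68 + 4*9 = 104
Exy = (dQ1/dP2)(P2/Q1) = 4 * 9 / 104 = 9/26
Since Exy > 0, the goods are substitutes.

9/26 (substitutes)


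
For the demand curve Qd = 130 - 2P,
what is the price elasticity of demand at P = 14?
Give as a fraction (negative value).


dQ/dP = -2
At P = 14: Q = 130 - 2*14 = 102
E = (dQ/dP)(P/Q) = (-2)(14/102) = -14/51

-14/51


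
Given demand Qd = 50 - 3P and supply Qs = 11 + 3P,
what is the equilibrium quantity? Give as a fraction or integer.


First find equilibrium price:
50 - 3P = 11 + 3P
P* = 39/6 = 13/2
Then substitute into demand:
Q* = 50 - 3 * 13/2 = 61/2

61/2


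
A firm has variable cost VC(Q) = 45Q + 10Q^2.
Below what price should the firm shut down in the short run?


AVC(Q) = VC(Q)/Q = 45 + 10Q
AVC is increasing in Q, so minimum AVC is at Q -> 0+.
Min AVC = 45
The firm should shut down if P < 45.

45


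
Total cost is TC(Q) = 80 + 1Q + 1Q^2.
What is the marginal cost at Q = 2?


MC = dTC/dQ = 1 + 2*1*Q
At Q = 2:
MC = 1 + 2*2
MC = 1 + 4 = 5

5


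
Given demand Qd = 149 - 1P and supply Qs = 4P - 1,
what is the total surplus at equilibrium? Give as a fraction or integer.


Find equilibrium: 149 - 1P = 4P - 1
149 + 1 = 5P
P* = 150/5 = 30
Q* = 4*30 - 1 = 119
Inverse demand: P = 149 - Q/1, so P_max = 149
Inverse supply: P = 1/4 + Q/4, so P_min = 1/4
CS = (1/2) * 119 * (149 - 30) = 14161/2
PS = (1/2) * 119 * (30 - 1/4) = 14161/8
TS = CS + PS = 14161/2 + 14161/8 = 70805/8

70805/8


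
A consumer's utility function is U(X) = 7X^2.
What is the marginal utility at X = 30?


MU = dU/dX = 7*2*X^(2-1)
MU = 14*X^1
At X = 30:
MU = 14 * 30^1
MU = 14 * 30 = 420

420


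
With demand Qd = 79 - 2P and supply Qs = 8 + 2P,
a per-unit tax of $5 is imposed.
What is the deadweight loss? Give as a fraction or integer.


Pre-tax equilibrium quantity: Q* = 87/2
Post-tax equilibrium quantity: Q_tax = 77/2
Reduction in quantity: Q* - Q_tax = 5
DWL = (1/2) * tax * (Q* - Q_tax)
DWL = (1/2) * 5 * 5 = 25/2

25/2


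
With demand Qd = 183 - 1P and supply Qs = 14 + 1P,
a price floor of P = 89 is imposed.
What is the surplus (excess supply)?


At P = 89:
Qd = 183 - 1*89 = 94
Qs = 14 + 1*89 = 103
Surplus = Qs - Qd = 103 - 94 = 9

9


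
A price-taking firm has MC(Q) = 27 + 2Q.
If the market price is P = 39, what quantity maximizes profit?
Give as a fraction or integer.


In perfect competition, profit is maximized where P = MC.
39 = 27 + 2Q
12 = 2Q
Q* = 12/2 = 6

6


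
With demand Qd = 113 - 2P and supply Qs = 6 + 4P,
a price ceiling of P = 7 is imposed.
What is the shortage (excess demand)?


At P = 7:
Qd = 113 - 2*7 = 99
Qs = 6 + 4*7 = 34
Shortage = Qd - Qs = 99 - 34 = 65

65


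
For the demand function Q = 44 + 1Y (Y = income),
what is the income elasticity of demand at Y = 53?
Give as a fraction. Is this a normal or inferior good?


dQ/dY = 1
At Y = 53: Q = 44 + 1*53 = 97
Ey = (dQ/dY)(Y/Q) = 1 * 53 / 97 = 53/97
Since Ey > 0, this is a normal good.

53/97 (normal good)


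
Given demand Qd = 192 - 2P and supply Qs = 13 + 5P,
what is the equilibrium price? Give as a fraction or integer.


At equilibrium, Qd = Qs.
192 - 2P = 13 + 5P
192 - 13 = 2P + 5P
179 = 7P
P* = 179/7 = 179/7

179/7


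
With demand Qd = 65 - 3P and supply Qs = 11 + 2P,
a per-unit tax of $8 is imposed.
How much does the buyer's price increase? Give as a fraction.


With a per-unit tax, the buyer's price increase depends on relative slopes.
Supply slope: d = 2, Demand slope: b = 3
Buyer's price increase = d * tax / (b + d)
= 2 * 8 / (3 + 2)
= 16 / 5 = 16/5

16/5


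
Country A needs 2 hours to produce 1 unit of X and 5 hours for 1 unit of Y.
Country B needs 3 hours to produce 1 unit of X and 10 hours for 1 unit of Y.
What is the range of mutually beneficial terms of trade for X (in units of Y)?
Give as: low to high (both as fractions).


Opportunity cost of X for Country A = hours_X / hours_Y = 2/5 = 2/5 units of Y
Opportunity cost of X for Country B = hours_X / hours_Y = 3/10 = 3/10 units of Y
Terms of trade must be between the two opportunity costs.
Range: 3/10 to 2/5

3/10 to 2/5


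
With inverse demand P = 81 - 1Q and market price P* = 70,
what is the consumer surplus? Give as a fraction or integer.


Maximum willingness to pay (at Q=0): P_max = 81
Quantity demanded at P* = 70:
Q* = (81 - 70)/1 = 11
CS = (1/2) * Q* * (P_max - P*)
CS = (1/2) * 11 * (81 - 70)
CS = (1/2) * 11 * 11 = 121/2

121/2


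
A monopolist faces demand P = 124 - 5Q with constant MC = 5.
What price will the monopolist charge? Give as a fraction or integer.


MR = 124 - 10Q
Set MR = MC: 124 - 10Q = 5
Q* = 119/10
Substitute into demand:
P* = 124 - 5*119/10 = 129/2

129/2


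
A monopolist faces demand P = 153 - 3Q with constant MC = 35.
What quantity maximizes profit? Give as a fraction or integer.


TR = P*Q = (153 - 3Q)Q = 153Q - 3Q^2
MR = dTR/dQ = 153 - 6Q
Set MR = MC:
153 - 6Q = 35
118 = 6Q
Q* = 118/6 = 59/3

59/3


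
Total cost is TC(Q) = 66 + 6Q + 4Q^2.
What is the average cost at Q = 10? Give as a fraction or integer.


TC(10) = 66 + 6*10 + 4*10^2
TC(10) = 66 + 60 + 400 = 526
AC = TC/Q = 526/10 = 263/5

263/5


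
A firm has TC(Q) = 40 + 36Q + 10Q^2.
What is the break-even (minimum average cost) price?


AC(Q) = 40/Q + 36 + 10Q
To minimize: dAC/dQ = -40/Q^2 + 10 = 0
Q^2 = 40/10 = 4
Q* = 2
Min AC = 40/2 + 36 + 10*2
Min AC = 20 + 36 + 20 = 76

76


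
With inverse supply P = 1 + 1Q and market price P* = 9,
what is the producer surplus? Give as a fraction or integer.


Minimum supply price (at Q=0): P_min = 1
Quantity supplied at P* = 9:
Q* = (9 - 1)/1 = 8
PS = (1/2) * Q* * (P* - P_min)
PS = (1/2) * 8 * (9 - 1)
PS = (1/2) * 8 * 8 = 32

32


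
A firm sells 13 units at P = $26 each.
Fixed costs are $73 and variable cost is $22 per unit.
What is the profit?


Total Revenue = P * Q = 26 * 13 = $338
Total Cost = FC + VC*Q = 73 + 22*13 = $359
Profit = TR - TC = 338 - 359 = $-21

$-21
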